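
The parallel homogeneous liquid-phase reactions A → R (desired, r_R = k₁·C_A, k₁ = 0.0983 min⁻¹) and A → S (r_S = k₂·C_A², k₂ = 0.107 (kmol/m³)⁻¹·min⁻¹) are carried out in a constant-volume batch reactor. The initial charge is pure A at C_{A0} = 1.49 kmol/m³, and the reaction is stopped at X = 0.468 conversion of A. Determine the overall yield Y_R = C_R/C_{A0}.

0.211

C_A = C_{A0}(1−X) = 0.7927 kmol/m³.
Along a PFR/batch, dC_R/dC_A = −r_R/(r_R+r_S) = −k₁/(k₁+k₂·C_A).
Integrating from C_{A0} to C_A: C_R = (0.0983/0.107)·ln[(0.0983+0.107·1.49)/(0.0983+0.107·0.793)] = 0.9187·ln(0.2577/0.1831) = 0.3140 kmol/m³.
Y_R = C_R/C_{A0} = 0.3140/1.49 = 0.211.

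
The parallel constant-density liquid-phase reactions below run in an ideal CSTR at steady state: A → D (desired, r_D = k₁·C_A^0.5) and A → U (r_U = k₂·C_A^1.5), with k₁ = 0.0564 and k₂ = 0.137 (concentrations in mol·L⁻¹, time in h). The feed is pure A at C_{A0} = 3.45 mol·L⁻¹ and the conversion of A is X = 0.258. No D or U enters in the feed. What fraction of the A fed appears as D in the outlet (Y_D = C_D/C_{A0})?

0.0357

Exit C_A = C_{A0}(1−X) = 3.45×0.742 = 2.560 mol·L⁻¹.
In a CSTR the entire volume is at exit conditions, so r_D = 0.0564×2.560^0.5 = 0.09024 and r_U = 0.137×2.560^1.5 = 0.5611.
Fraction of consumed A going to D: r_D/(r_D+r_U) = 0.1385.
C_D = 0.1385·C_{A0}·X = 0.1385×3.45×0.258 = 0.123 mol·L⁻¹; Y_D = C_D/C_{A0} = 0.0357.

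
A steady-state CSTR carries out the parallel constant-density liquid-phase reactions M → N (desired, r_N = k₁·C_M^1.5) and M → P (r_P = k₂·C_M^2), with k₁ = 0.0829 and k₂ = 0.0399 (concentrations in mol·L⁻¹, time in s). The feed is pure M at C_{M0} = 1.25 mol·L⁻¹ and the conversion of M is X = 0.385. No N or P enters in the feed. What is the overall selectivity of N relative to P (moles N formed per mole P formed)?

2.37

Exit C_M = C_{M0}(1−X) = 1.25×0.615 = 0.7688 mol·L⁻¹.
A CSTR operates uniformly at the exit composition, giving r_N = 0.05588 and r_P = 0.02358 (each k·C_M^n at C_M = 0.7688).
Overall selectivity = C_N/C_P = r_Nτ/(r_Pτ) = r_N/r_P = 2.37.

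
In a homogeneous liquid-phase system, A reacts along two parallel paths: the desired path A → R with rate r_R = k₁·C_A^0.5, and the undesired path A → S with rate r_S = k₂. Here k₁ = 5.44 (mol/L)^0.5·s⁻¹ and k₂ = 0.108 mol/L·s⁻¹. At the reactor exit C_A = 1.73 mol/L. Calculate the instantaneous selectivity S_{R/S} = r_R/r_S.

66.3

S_{R/S} = r_R/r_S = (k₁·C_A^0.5)/(k₂) = (k₁/k₂)·C_A^0.5.
= (5.44×1.730^0.5) / (0.108) = 7.155/0.1080 = 66.3.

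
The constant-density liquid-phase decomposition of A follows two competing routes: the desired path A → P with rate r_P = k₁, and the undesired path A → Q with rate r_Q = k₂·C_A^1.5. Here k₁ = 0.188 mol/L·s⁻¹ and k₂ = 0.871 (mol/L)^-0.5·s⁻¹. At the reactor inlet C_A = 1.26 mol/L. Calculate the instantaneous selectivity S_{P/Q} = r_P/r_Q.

S_{P/Q} = r_P/r_Q = (k₁)/(k₂·C_A^1.5) = (k₁/k₂)·C_A^-1.5.
= (0.188) / (0.871×1.260^1.5) = 0.1880/1.232 = 0.153.
The undesired path is higher order in A, so low C_A (CSTR or dilute feed) favours P.

0.153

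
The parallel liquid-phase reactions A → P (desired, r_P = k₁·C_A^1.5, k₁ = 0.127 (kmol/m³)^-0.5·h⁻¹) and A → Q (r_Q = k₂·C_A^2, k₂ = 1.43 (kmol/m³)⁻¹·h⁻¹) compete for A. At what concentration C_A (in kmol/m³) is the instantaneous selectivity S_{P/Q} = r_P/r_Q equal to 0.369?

S_{P/Q} = (k₁/k₂)·C_A^-0.5 ⇒ C_A = (S·k₂/k₁)^(-2).
= (0.369×1.43/0.127)^(-2) = (4.155)^(-2) = 0.0579 kmol/m³.

0.0579 kmol/m³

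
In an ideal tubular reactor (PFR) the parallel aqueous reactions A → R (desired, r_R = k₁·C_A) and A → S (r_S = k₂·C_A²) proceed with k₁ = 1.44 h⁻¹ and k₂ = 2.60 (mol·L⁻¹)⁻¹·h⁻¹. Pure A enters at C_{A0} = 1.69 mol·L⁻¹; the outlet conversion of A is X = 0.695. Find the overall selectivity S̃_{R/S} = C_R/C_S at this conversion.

C_A = C_{A0}(1−X) = 0.5155 mol·L⁻¹.
Along a PFR/batch, dC_R/dC_A = −r_R/(r_R+r_S) = −k₁/(k₁+k₂·C_A).
Integrating from C_{A0} to C_A: C_R = (1.44/2.60)·ln[(1.44+2.60·1.69)/(1.44+2.60·0.515)] = 0.5538·ln(5.834/2.780) = 0.4105 mol·L⁻¹.
C_S = (C_{A0}−C_A)−C_R = 0.7640 mol·L⁻¹; S̃_{R/S} = 0.4105/0.7640 = 0.537.

0.537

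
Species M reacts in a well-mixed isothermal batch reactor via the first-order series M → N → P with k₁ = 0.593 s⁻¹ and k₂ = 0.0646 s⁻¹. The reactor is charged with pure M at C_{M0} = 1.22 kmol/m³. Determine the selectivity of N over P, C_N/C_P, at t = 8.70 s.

For first-order series with pure M initially, C_N(t) = k₁C_{M0}/(k₂−k₁)·(e^(−k₁t) − e^(−k₂t)).
e^(−k₁t) = e^(−0.593×8.70) = e^(−5.159) = 0.005747; e^(−k₂t) = e^(−0.5620) = 0.5701.
C_N = 0.593×1.22/(0.0646−0.593) × (0.005747−0.5701) = (-1.369)×(-0.5643) = 0.7726 kmol/m³.
C_M = C_{M0}e^(−k₁t) = 0.007011 kmol/m³, so C_P = C_{M0}−C_M−C_N = 0.4404 kmol/m³; C_N/C_P = 1.75.

1.75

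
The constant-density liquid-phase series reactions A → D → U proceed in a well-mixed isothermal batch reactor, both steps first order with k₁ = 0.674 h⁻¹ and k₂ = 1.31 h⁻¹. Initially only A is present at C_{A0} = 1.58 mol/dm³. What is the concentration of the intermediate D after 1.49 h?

0.376 mol/dm³

For first-order series with pure A initially, C_D(t) = k₁C_{A0}/(k₂−k₁)·(e^(−k₁t) − e^(−k₂t)).
e^(−k₁t) = e^(−0.674×1.49) = e^(−1.004) = 0.3663; e^(−k₂t) = e^(−1.952) = 0.1420.
C_D = 0.674×1.58/(1.31−0.674) × (0.3663−0.1420) = 1.674×0.2243 = 0.3756 mol/dm³.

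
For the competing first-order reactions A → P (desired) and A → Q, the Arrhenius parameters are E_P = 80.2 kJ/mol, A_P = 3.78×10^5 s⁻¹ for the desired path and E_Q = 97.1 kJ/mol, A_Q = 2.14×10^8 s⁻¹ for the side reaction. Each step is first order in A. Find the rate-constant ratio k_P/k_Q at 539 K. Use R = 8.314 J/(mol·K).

Since both paths have the same order in A, the concentration cancels and S_{P/Q} = k_P/k_Q = (A_P/A_Q)·exp[(E_Q−E_P)/(RT)].
(E_Q−E_P)/(RT) = (97.1−80.2)×10³/(8.314×539) = 16900/4481 = 3.771.
k_P/k_Q = (3.78×10^5/2.14×10^8)·exp(3.771) = 0.001766 × 43.44 = 0.0767.

0.0767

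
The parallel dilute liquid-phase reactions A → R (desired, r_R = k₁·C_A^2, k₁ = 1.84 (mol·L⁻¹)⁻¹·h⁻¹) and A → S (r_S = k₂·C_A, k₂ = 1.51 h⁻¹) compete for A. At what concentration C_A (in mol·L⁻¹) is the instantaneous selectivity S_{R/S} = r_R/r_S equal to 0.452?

0.371 mol·L⁻¹

S_{R/S} = (k₁/k₂)·C_A ⇒ C_A = S·k₂/k₁.
= 0.452×1.51/1.84 = 0.371 mol·L⁻¹.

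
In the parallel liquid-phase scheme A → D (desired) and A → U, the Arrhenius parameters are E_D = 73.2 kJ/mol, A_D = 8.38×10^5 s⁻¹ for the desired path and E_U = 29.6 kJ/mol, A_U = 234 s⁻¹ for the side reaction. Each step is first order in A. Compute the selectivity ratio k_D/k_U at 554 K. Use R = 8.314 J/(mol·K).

With equal orders, S_{D/U} = k_D/k_U = (A_D/A_U)·exp[(E_U−E_D)/(RT)].
(E_U−E_D)/(RT) = (29.6−73.2)×10³/(8.314×554) = -43600/4606 = -9.466.
k_D/k_U = (8.38×10^5/234)·exp(-9.466) = 3581 × 7.744×10^-5 = 0.277.
Since E_D > E_U, raising the temperature improves selectivity toward D.

0.277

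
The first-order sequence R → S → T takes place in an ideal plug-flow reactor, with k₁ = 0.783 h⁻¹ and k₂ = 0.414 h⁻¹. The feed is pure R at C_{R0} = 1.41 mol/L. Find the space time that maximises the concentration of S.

1.73 h

Setting dC_S/dτ = 0 gives τ_opt = ln(k₂/k₁)/(k₂−k₁).
= ln(0.414/0.783)/(0.414−0.783) = ln(0.5287)/-0.3690 = -0.6373/-0.3690 = 1.73 h.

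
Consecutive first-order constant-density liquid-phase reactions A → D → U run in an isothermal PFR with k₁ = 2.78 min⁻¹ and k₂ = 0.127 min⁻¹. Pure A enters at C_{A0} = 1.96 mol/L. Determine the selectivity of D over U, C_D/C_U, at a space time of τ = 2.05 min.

The intermediate concentration in a first-order A→B→C sequence is C_D = k₁C_{A0}(e^(−k₁τ) − e^(−k₂τ))/(k₂−k₁).
e^(−k₁τ) = e^(−2.78×2.05) = e^(−5.699) = 0.003349; e^(−k₂τ) = e^(−0.2603) = 0.7708.
C_D = 2.78×1.96/(0.127−2.78) × (0.003349−0.7708) = (-2.054)×(-0.7674) = 1.576 mol/L.
C_A = C_{A0}e^(−k₁τ) = 0.006565 mol/L, so C_U = C_{A0}−C_A−C_D = 0.3773 mol/L; C_D/C_U = 4.18.

4.18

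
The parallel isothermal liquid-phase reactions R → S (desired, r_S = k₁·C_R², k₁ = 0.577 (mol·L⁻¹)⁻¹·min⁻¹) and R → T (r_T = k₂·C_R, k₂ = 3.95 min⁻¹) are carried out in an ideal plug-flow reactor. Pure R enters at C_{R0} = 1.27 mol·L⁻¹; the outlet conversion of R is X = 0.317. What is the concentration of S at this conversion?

C_R = C_{R0}(1−X) = 0.8674 mol·L⁻¹.
Along a PFR/batch, dC_T/dC_R = −r_T/(r_S+r_T) = −k₂/(k₂+k₁·C_R).
Integrating from C_{R0} to C_R: C_T = (3.95/0.577)·ln[(3.95+0.577·1.27)/(3.95+0.577·0.867)] = 6.846·ln(4.683/4.450) = 0.3483 mol·L⁻¹.
Then C_S = (C_{R0}−C_R) − C_T = 0.4026 − 0.3483 = 0.05429 mol·L⁻¹.

0.0543 mol·L⁻¹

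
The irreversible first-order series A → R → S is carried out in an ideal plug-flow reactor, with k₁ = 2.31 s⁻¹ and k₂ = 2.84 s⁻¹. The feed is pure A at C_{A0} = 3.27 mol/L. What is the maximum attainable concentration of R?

At the optimum, C_{R,max}/C_{A0} = (k₁/k₂)^[k₂/(k₂−k₁)].
= (2.31/2.84)^(2.84/(2.84−2.31)) = (0.8134)^(5.358) = 0.3306.
C_{R,max} = 0.3306×3.27 = 1.08 mol/L.

1.08 mol/L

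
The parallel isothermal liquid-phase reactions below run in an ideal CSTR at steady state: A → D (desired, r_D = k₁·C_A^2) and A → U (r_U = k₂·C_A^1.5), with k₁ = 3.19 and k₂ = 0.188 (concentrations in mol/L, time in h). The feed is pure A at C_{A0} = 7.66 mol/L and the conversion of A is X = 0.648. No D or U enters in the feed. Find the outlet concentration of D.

4.79 mol/L

Exit C_A = C_{A0}(1−X) = 7.66×0.352 = 2.696 mol/L.
In a CSTR the entire volume is at exit conditions, so r_D = 3.19×2.696^2 = 23.19 and r_U = 0.188×2.696^1.5 = 0.8324.
Fraction of consumed A going to D: r_D/(r_D+r_U) = 0.9654.
C_D = 0.9654·C_{A0}·X = 0.9654×7.66×0.648 = 4.79 mol/L.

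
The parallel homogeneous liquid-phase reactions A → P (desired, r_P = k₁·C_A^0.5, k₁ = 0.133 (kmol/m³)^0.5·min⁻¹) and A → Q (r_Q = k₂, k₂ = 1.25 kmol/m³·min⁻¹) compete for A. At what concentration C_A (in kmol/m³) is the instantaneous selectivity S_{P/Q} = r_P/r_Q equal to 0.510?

S_{P/Q} = (k₁/k₂)·C_A^0.5 ⇒ C_A = (S·k₂/k₁)^(2).
= (0.510×1.25/0.133)^(2) = (4.793)^(2) = 23.0 kmol/m³.

23.0 kmol/m³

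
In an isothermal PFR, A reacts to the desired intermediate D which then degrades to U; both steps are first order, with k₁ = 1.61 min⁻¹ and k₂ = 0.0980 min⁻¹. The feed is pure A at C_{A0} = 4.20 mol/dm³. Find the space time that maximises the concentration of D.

1.85 min

For first-order series the maximum of C_D occurs at τ_opt = ln(k₂/k₁)/(k₂−k₁).
= ln(0.0980/1.61)/(0.0980−1.61) = ln(0.06087)/-1.512 = -2.799/-1.512 = 1.85 min.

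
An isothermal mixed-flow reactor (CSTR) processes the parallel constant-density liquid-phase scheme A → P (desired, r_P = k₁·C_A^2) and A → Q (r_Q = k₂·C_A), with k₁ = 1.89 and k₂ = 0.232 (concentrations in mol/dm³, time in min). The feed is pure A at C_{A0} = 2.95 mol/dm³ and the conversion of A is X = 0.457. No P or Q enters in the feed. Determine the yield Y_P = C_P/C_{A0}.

0.424

Exit C_A = C_{A0}(1−X) = 2.95×0.543 = 1.602 mol/dm³.
In a CSTR the entire volume is at exit conditions, so r_P = 1.89×1.602^2 = 4.850 and r_Q = 0.232×1.602 = 0.3716.
Fraction of consumed A going to P: r_P/(r_P+r_Q) = 0.9288.
C_P = 0.9288·C_{A0}·X = 0.9288×2.95×0.457 = 1.25 mol/dm³; Y_P = C_P/C_{A0} = 0.424.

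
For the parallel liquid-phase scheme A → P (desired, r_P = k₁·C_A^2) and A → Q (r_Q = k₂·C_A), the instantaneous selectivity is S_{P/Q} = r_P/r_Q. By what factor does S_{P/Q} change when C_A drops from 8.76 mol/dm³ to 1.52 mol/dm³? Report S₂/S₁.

0.174

S_{P/Q} = (k₁/k₂)·C_A, so S₂/S₁ = (C_{A,2}/C_{A,1}).
= 1.52/8.76 = 0.174.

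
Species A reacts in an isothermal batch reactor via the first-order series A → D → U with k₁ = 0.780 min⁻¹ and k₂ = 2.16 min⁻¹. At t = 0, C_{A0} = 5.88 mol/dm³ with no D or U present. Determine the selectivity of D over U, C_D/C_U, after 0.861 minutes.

0.696

Solving the coupled first-order balances gives C_D(t) = [k₁/(k₂−k₁)]·C_{A0}·(e^(−k₁t) − e^(−k₂t)).
e^(−k₁t) = e^(−0.780×0.861) = e^(−0.6716) = 0.5109; e^(−k₂t) = e^(−1.860) = 0.1557.
C_D = 0.780×5.88/(2.16−0.780) × (0.5109−0.1557) = 3.323×0.3552 = 1.180 mol/dm³.
C_A = C_{A0}e^(−k₁t) = 3.004 mol/dm³, so C_U = C_{A0}−C_A−C_D = 1.695 mol/dm³; C_D/C_U = 0.696.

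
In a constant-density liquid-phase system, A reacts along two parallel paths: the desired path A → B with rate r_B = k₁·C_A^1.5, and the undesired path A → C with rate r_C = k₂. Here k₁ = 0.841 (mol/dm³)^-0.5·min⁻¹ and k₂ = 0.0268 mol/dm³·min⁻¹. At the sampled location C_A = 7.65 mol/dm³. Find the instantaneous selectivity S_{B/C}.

664

S_{B/C} = r_B/r_C = (k₁·C_A^1.5)/(k₂) = (k₁/k₂)·C_A^1.5.
= (0.841×7.650^1.5) / (0.0268) = 17.79/0.02680 = 664.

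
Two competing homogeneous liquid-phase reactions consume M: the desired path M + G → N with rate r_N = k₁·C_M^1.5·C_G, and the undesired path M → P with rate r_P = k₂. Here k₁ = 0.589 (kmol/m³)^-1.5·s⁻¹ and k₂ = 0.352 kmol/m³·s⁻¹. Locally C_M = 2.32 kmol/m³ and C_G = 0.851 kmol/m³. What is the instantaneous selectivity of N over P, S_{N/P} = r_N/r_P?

5.03

S_{N/P} = r_N/r_P = (k₁·C_M^1.5·C_G)/(k₂) = (k₁/k₂)·C_M^1.5·C_G.
= (0.589×2.320^1.5×0.8510) / (0.352) = 1.771/0.3520 = 5.03.
Since the desired path is higher order in M, keeping C_M high (PFR or concentrated feed) favours N.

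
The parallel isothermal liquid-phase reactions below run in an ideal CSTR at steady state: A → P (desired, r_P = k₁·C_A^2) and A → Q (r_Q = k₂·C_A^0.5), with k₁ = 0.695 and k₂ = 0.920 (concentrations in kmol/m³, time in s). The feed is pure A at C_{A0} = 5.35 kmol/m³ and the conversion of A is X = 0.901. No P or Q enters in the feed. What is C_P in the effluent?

Exit C_A = C_{A0}(1−X) = 5.35×0.0990 = 0.5296 kmol/m³.
In a CSTR the entire volume is at exit conditions, so r_P = 0.695×0.5296^2 = 0.1950 and r_Q = 0.920×0.5296^0.5 = 0.6695.
Fraction of consumed A going to P: r_P/(r_P+r_Q) = 0.2255.
C_P = 0.2255·C_{A0}·X = 0.2255×5.35×0.901 = 1.09 kmol/m³.

1.09 kmol/m³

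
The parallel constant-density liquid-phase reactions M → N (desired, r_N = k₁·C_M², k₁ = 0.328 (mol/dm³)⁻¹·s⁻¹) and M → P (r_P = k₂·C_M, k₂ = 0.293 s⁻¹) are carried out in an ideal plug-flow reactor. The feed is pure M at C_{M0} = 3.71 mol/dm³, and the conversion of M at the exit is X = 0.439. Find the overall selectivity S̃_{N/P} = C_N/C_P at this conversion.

C_M = C_{M0}(1−X) = 2.081 mol/dm³.
Along a PFR/batch, dC_P/dC_M = −r_P/(r_N+r_P) = −k₂/(k₂+k₁·C_M).
Integrating from C_{M0} to C_M: C_P = (0.293/0.328)·ln[(0.293+0.328·3.71)/(0.293+0.328·2.08)] = 0.8933·ln(1.510/0.9757) = 0.3901 mol/dm³.
Then C_N = (C_{M0}−C_M) − C_P = 1.629 − 0.3901 = 1.239 mol/dm³.
S̃_{N/P} = C_N/C_P = 1.239/0.3901 = 3.18.

3.18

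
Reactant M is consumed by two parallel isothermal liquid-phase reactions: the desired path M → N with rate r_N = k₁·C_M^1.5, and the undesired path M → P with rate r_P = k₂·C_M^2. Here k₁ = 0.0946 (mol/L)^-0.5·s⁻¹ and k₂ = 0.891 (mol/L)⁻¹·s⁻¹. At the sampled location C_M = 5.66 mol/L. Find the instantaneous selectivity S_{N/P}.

S_{N/P} = r_N/r_P = (k₁·C_M^1.5)/(k₂·C_M^2) = (k₁/k₂)·C_M^-0.5.
= (0.0946×5.660^1.5) / (0.891×5.660^2) = 1.274/28.54 = 0.0446.
The undesired path is higher order in M, so low C_M (CSTR or dilute feed) favours N.

0.0446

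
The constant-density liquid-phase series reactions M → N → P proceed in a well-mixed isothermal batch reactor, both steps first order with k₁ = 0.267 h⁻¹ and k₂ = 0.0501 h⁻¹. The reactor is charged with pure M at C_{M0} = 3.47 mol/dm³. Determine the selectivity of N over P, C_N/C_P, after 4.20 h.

7.66

Solving the coupled first-order balances gives C_N(t) = [k₁/(k₂−k₁)]·C_{M0}·(e^(−k₁t) − e^(−k₂t)).
e^(−k₁t) = e^(−0.267×4.20) = e^(−1.121) = 0.3258; e^(−k₂t) = e^(−0.2104) = 0.8102.
C_N = 0.267×3.47/(0.0501−0.267) × (0.3258−0.8102) = (-4.272)×(-0.4844) = 2.069 mol/dm³.
C_M = C_{M0}e^(−k₁t) = 1.131 mol/dm³, so C_P = C_{M0}−C_M−C_N = 0.2702 mol/dm³; C_N/C_P = 7.66.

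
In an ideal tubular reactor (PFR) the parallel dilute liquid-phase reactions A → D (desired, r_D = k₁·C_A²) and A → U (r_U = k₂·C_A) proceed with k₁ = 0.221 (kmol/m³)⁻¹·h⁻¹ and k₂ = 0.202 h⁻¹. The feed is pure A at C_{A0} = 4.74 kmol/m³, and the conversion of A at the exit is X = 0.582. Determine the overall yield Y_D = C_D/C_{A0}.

0.453

C_A = C_{A0}(1−X) = 1.981 kmol/m³.
Along a PFR/batch, dC_U/dC_A = −r_U/(r_D+r_U) = −k₂/(k₂+k₁·C_A).
Integrating from C_{A0} to C_A: C_U = (0.202/0.221)·ln[(0.202+0.221·4.74)/(0.202+0.221·1.98)] = 0.9140·ln(1.250/0.6399) = 0.6117 kmol/m³.
Then C_D = (C_{A0}−C_A) − C_U = 2.759 − 0.6117 = 2.147 kmol/m³.
Y_D = C_D/C_{A0} = 2.147/4.74 = 0.453.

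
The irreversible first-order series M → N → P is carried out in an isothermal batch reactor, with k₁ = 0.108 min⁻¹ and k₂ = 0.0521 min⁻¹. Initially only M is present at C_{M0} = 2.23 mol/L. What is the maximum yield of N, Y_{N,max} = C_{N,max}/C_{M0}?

0.507

For a first-order series the maximum intermediate yield is C_{N,max}/C_{M0} = (k₁/k₂)^[k₂/(k₂−k₁)].
= (0.108/0.0521)^(0.0521/(0.0521−0.108)) = (2.073)^(-0.9320) = 0.5069.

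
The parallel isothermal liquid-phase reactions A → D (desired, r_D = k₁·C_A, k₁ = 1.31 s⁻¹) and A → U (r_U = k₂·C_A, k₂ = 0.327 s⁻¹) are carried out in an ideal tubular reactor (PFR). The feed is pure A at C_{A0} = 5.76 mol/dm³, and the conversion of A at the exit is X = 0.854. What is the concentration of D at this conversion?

3.94 mol/dm³

C_A = C_{A0}(1−X) = 0.8410 mol/dm³.
Both paths are first order in A, so the instantaneous fraction to D is constant: dC_D/d(−C_A) = k₁/(k₁+k₂) = 0.8002.
C_D = 0.8002·(C_{A0}−C_A) = 0.8002×4.919 = 3.94 mol/dm³.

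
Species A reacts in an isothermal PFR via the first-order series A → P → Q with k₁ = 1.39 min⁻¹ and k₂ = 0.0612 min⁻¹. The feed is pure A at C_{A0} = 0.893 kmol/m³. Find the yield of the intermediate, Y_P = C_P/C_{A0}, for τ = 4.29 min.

0.802

For first-order series with pure A initially, C_P(τ) = k₁C_{A0}/(k₂−k₁)·(e^(−k₁τ) − e^(−k₂τ)).
e^(−k₁τ) = e^(−1.39×4.29) = e^(−5.963) = 0.002572; e^(−k₂τ) = e^(−0.2625) = 0.7691.
C_P = 1.39×0.893/(0.0612−1.39) × (0.002572−0.7691) = (-0.9341)×(-0.7665) = 0.7160 kmol/m³.
Y_P = C_P/C_{A0} = 0.7160/0.893 = 0.802.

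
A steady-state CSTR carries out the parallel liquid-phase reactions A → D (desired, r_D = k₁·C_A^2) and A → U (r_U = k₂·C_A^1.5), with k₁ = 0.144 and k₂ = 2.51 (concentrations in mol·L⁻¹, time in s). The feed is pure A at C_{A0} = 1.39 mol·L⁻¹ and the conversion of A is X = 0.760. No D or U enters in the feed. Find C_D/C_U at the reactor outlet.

Exit C_A = C_{A0}(1−X) = 1.39×0.240 = 0.3336 mol·L⁻¹.
Rates in a CSTR are evaluated at the outlet concentration: r_D = 0.144×0.3336^2 = 0.01603, r_U = 2.51×0.3336^1.5 = 0.4836.
Overall selectivity = C_D/C_U = r_Dτ/(r_Uτ) = r_D/r_U = 0.0331.

0.0331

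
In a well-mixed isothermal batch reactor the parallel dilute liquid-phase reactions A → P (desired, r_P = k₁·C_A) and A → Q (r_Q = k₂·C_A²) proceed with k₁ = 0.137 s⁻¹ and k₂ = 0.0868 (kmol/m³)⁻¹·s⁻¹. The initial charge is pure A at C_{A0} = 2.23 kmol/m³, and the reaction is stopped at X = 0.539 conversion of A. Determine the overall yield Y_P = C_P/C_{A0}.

C_A = C_{A0}(1−X) = 1.028 kmol/m³.
Along a PFR/batch, dC_P/dC_A = −r_P/(r_P+r_Q) = −k₁/(k₁+k₂·C_A).
Integrating from C_{A0} to C_A: C_P = (0.137/0.0868)·ln[(0.137+0.0868·2.23)/(0.137+0.0868·1.03)] = 1.578·ln(0.3306/0.2262) = 0.5986 kmol/m³.
Y_P = C_P/C_{A0} = 0.5986/2.23 = 0.268.

0.268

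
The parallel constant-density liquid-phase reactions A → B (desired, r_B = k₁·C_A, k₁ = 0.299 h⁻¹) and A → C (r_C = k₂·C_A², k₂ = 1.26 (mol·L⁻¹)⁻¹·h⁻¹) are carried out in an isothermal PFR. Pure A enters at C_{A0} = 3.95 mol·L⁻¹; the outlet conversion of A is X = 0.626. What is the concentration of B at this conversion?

C_A = C_{A0}(1−X) = 1.477 mol·L⁻¹.
Along a PFR/batch, dC_B/dC_A = −r_B/(r_B+r_C) = −k₁/(k₁+k₂·C_A).
Integrating from C_{A0} to C_A: C_B = (0.299/1.26)·ln[(0.299+1.26·3.95)/(0.299+1.26·1.48)] = 0.2373·ln(5.276/2.160) = 0.2119 mol·L⁻¹.

0.212 mol·L⁻¹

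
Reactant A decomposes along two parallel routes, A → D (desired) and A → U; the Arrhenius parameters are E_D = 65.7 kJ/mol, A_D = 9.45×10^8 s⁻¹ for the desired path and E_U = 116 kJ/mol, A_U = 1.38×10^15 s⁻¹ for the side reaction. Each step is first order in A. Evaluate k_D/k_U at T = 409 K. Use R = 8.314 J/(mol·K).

1.82

k_D/k_U = (A_D/A_U)·exp[−(E_D−E_U)/(RT)] = (A_D/A_U)·exp[(E_U−E_D)/(RT)].
(E_U−E_D)/(RT) = (116−65.7)×10³/(8.314×409) = 50300/3400 = 14.79.
k_D/k_U = (9.45×10^8/1.38×10^15)·exp(14.79) = 6.848×10^-7 × 2.656×10^6 = 1.82.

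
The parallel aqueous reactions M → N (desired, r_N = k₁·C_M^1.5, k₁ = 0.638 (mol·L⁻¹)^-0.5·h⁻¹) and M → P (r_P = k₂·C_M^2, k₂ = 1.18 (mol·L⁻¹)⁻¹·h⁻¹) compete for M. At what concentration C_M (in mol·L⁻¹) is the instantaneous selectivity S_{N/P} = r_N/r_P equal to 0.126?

18.4 mol·L⁻¹

S_{N/P} = (k₁/k₂)·C_M^-0.5 ⇒ C_M = (S·k₂/k₁)^(-2).
= (0.126×1.18/0.638)^(-2) = (0.2330)^(-2) = 18.4 mol·L⁻¹.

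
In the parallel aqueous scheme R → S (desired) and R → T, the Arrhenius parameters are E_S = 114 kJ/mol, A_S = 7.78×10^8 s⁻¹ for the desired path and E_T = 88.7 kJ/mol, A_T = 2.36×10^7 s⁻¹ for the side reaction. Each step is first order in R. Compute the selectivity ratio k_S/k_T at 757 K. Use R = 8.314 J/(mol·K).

k_S/k_T = (A_S/A_T)·exp[−(E_S−E_T)/(RT)] = (A_S/A_T)·exp[(E_T−E_S)/(RT)].
(E_T−E_S)/(RT) = (88.7−114)×10³/(8.314×757) = -25300/6294 = -4.020.
k_S/k_T = (7.78×10^8/2.36×10^7)·exp(-4.020) = 32.97 × 0.01795 = 0.592.
Since E_S > E_T, raising the temperature improves selectivity toward S.

0.592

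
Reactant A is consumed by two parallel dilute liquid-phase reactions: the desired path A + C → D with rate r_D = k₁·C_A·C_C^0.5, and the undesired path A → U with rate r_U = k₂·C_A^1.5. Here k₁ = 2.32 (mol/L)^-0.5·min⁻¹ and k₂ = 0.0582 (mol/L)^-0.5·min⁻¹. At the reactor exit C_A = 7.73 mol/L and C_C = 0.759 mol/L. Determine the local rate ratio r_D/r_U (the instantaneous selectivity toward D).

12.5

S_{D/U} = r_D/r_U = (k₁·C_A·C_C^0.5)/(k₂·C_A^1.5) = (k₁/k₂)·C_A^-0.5·C_C^0.5.
= (2.32×7.730×0.7590^0.5) / (0.0582×7.730^1.5) = 15.62/1.251 = 12.5.
The undesired path is higher order in A, so low C_A (CSTR or dilute feed) favours D.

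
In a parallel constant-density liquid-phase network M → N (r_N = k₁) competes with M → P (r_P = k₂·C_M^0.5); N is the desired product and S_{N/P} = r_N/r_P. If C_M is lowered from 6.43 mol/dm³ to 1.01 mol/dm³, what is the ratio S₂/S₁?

2.52

S_{N/P} = (k₁/k₂)·C_M^-0.5, so S₂/S₁ = (C_{M,2}/C_{M,1})^-0.5.
= (1.01/6.43)^(-0.5) = (0.1571)^(-0.5) = 2.52.
Selectivity toward N rises as C_M falls — low-concentration operation is favoured.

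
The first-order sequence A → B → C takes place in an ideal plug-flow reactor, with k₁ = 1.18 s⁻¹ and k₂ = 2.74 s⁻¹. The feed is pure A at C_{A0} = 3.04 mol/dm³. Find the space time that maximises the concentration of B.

0.540 s

Setting dC_B/dτ = 0 gives τ_opt = ln(k₂/k₁)/(k₂−k₁).
= ln(2.74/1.18)/(2.74−1.18) = ln(2.322)/1.560 = 0.8424/1.560 = 0.540 s.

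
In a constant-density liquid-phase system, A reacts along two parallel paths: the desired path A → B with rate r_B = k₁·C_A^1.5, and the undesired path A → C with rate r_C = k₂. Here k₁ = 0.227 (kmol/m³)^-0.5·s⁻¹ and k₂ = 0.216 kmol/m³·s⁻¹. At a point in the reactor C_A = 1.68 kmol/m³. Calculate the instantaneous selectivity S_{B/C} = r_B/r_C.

2.29

S_{B/C} = r_B/r_C = (k₁·C_A^1.5)/(k₂) = (k₁/k₂)·C_A^1.5.
= (0.227×1.680^1.5) / (0.216) = 0.4943/0.2160 = 2.29.
Since the desired path is higher order in A, keeping C_A high (PFR or concentrated feed) favours B.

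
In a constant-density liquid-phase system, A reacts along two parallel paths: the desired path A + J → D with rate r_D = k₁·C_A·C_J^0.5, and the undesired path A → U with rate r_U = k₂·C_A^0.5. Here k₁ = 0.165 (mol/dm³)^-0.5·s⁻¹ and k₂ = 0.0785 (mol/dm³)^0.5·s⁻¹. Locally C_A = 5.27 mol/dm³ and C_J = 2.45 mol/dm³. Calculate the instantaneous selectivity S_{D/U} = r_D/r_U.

S_{D/U} = r_D/r_U = (k₁·C_A·C_J^0.5)/(k₂·C_A^0.5) = (k₁/k₂)·C_A^0.5·C_J^0.5.
= (0.165×5.270×2.450^0.5) / (0.0785×5.270^0.5) = 1.361/0.1802 = 7.55.

7.55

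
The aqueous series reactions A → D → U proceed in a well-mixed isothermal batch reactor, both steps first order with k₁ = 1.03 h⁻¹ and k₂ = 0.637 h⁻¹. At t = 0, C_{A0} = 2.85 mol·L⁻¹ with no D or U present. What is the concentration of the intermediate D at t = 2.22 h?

Solving the coupled first-order balances gives C_D(t) = [k₁/(k₂−k₁)]·C_{A0}·(e^(−k₁t) − e^(−k₂t)).
e^(−k₁t) = e^(−1.03×2.22) = e^(−2.287) = 0.1016; e^(−k₂t) = e^(−1.414) = 0.2431.
C_D = 1.03×2.85/(0.637−1.03) × (0.1016−0.2431) = (-7.469)×(-0.1415) = 1.057 mol·L⁻¹.

1.06 mol·L⁻¹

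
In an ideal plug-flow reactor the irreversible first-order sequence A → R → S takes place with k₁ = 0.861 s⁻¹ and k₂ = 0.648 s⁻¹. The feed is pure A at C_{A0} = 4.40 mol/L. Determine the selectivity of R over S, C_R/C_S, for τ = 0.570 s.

4.67

The intermediate concentration in a first-order A→B→C sequence is C_R = k₁C_{A0}(e^(−k₁τ) − e^(−k₂τ))/(k₂−k₁).
e^(−k₁τ) = e^(−0.861×0.570) = e^(−0.4908) = 0.6122; e^(−k₂τ) = e^(−0.3694) = 0.6912.
C_R = 0.861×4.40/(0.648−0.861) × (0.6122−0.6912) = (-17.79)×(-0.07902) = 1.405 mol/L.
C_A = C_{A0}e^(−k₁τ) = 2.693 mol/L, so C_S = C_{A0}−C_A−C_R = 0.3010 mol/L; C_R/C_S = 4.67.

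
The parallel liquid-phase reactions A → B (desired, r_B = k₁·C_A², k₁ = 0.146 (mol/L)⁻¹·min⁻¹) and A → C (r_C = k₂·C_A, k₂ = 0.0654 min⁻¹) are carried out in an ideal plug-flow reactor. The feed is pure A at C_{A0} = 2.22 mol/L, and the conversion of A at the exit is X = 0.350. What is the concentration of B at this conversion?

0.623 mol/L

C_A = C_{A0}(1−X) = 1.443 mol/L.
Along a PFR/batch, dC_C/dC_A = −r_C/(r_B+r_C) = −k₂/(k₂+k₁·C_A).
Integrating from C_{A0} to C_A: C_C = (0.0654/0.146)·ln[(0.0654+0.146·2.22)/(0.0654+0.146·1.44)] = 0.4479·ln(0.3895/0.2761) = 0.1542 mol/L.
Then C_B = (C_{A0}−C_A) − C_C = 0.7770 − 0.1542 = 0.6228 mol/L.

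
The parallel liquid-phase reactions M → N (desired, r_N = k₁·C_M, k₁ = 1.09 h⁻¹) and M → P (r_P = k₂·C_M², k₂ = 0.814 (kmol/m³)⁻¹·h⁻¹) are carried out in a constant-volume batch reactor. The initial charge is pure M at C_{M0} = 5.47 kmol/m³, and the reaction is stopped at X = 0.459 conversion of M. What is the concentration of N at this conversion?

C_M = C_{M0}(1−X) = 2.959 kmol/m³.
Along a PFR/batch, dC_N/dC_M = −r_N/(r_N+r_P) = −k₁/(k₁+k₂·C_M).
Integrating from C_{M0} to C_M: C_N = (1.09/0.814)·ln[(1.09+0.814·5.47)/(1.09+0.814·2.96)] = 1.339·ln(5.543/3.499) = 0.6160 kmol/m³.

0.616 kmol/m³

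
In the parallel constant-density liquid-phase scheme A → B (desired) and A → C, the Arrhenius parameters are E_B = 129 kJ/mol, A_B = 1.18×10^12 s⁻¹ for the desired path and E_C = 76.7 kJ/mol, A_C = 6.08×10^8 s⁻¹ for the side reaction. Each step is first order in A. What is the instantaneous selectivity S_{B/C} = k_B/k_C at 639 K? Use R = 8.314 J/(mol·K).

0.103

With equal orders, S_{B/C} = k_B/k_C = (A_B/A_C)·exp[(E_C−E_B)/(RT)].
(E_C−E_B)/(RT) = (76.7−129)×10³/(8.314×639) = -52300/5313 = -9.844.
k_B/k_C = (1.18×10^12/6.08×10^8)·exp(-9.844) = 1941 × 5.304×10^-5 = 0.103.
Since E_B > E_C, raising the temperature improves selectivity toward B.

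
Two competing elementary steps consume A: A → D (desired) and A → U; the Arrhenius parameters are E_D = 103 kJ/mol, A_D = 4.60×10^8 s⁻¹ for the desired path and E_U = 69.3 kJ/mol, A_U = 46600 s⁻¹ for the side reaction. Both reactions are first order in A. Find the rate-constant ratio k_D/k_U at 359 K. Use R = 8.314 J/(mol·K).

0.123

Since both paths have the same order in A, the concentration cancels and S_{D/U} = k_D/k_U = (A_D/A_U)·exp[(E_U−E_D)/(RT)].
(E_U−E_D)/(RT) = (69.3−103)×10³/(8.314×359) = -33700/2985 = -11.29.
k_D/k_U = (4.60×10^8/46600)·exp(-11.29) = 9871 × 1.249×10^-5 = 0.123.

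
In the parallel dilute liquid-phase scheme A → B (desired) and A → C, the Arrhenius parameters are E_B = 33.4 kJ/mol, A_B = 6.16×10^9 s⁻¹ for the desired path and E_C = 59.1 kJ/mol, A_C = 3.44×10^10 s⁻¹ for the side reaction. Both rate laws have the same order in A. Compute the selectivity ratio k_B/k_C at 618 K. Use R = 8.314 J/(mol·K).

With equal orders, S_{B/C} = k_B/k_C = (A_B/A_C)·exp[(E_C−E_B)/(RT)].
(E_C−E_B)/(RT) = (59.1−33.4)×10³/(8.314×618) = 25700/5138 = 5.002.
k_B/k_C = (6.16×10^9/3.44×10^10)·exp(5.002) = 0.1791 × 148.7 = 26.6.
Since E_B < E_C, lowering the temperature improves selectivity toward B.

26.6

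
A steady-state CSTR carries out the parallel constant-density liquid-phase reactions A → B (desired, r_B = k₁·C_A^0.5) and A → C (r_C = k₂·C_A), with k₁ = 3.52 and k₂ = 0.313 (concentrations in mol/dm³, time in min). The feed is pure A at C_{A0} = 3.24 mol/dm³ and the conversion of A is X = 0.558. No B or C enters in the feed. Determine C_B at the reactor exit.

Exit C_A = C_{A0}(1−X) = 3.24×0.442 = 1.432 mol/dm³.
In a CSTR the entire volume is at exit conditions, so r_B = 3.52×1.432^0.5 = 4.212 and r_C = 0.313×1.432 = 0.4482.
Fraction of consumed A going to B: r_B/(r_B+r_C) = 0.9038.
C_B = 0.9038·C_{A0}·X = 0.9038×3.24×0.558 = 1.63 mol/dm³.

1.63 mol/dm³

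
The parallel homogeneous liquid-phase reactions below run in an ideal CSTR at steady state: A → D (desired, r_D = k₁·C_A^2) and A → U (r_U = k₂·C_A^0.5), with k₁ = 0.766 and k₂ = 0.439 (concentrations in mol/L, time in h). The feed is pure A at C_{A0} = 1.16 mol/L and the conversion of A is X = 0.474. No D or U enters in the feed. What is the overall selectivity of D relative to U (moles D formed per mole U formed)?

0.832

Exit C_A = C_{A0}(1−X) = 1.16×0.526 = 0.6102 mol/L.
In a CSTR the entire volume is at exit conditions, so r_D = 0.766×0.6102^2 = 0.2852 and r_U = 0.439×0.6102^0.5 = 0.3429.
Overall selectivity = C_D/C_U = r_Dτ/(r_Uτ) = r_D/r_U = 0.832.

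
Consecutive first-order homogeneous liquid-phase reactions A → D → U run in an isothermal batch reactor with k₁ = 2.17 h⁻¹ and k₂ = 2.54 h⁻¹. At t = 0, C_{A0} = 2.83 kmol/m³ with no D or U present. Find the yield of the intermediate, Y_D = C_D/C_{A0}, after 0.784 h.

0.269

Solving the coupled first-order balances gives C_D(t) = [k₁/(k₂−k₁)]·C_{A0}·(e^(−k₁t) − e^(−k₂t)).
e^(−k₁t) = e^(−2.17×0.784) = e^(−1.701) = 0.1824; e^(−k₂t) = e^(−1.991) = 0.1365.
C_D = 2.17×2.83/(2.54−2.17) × (0.1824−0.1365) = 16.60×0.04594 = 0.7625 kmol/m³.
Y_D = C_D/C_{A0} = 0.7625/2.83 = 0.269.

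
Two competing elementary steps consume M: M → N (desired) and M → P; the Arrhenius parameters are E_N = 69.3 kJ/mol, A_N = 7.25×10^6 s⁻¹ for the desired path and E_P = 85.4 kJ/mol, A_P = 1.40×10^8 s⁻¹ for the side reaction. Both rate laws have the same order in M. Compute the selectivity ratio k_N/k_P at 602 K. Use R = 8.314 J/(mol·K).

k_N/k_P = (A_N/A_P)·exp[−(E_N−E_P)/(RT)] = (A_N/A_P)·exp[(E_P−E_N)/(RT)].
(E_P−E_N)/(RT) = (85.4−69.3)×10³/(8.314×602) = 16100/5005 = 3.217.
k_N/k_P = (7.25×10^6/1.40×10^8)·exp(3.217) = 0.05179 × 24.95 = 1.29.
Since E_N < E_P, lowering the temperature improves selectivity toward N.

1.29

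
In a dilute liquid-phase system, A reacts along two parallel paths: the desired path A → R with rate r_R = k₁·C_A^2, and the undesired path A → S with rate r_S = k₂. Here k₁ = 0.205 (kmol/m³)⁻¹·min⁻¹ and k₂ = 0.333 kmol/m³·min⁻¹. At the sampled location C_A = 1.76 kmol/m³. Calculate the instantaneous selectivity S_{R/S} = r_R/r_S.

1.91

S_{R/S} = r_R/r_S = (k₁·C_A^2)/(k₂) = (k₁/k₂)·C_A^2.
= (0.205×1.760^2) / (0.333) = 0.6350/0.3330 = 1.91.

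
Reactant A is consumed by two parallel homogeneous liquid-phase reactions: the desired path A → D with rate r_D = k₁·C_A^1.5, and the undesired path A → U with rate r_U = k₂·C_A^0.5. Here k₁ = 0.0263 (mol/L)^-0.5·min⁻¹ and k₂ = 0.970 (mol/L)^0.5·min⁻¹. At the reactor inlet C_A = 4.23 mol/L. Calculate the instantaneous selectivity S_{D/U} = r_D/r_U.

S_{D/U} = r_D/r_U = (k₁·C_A^1.5)/(k₂·C_A^0.5) = (k₁/k₂)·C_A.
= (0.0263×4.230^1.5) / (0.970×4.230^0.5) = 0.2288/1.995 = 0.115.

0.115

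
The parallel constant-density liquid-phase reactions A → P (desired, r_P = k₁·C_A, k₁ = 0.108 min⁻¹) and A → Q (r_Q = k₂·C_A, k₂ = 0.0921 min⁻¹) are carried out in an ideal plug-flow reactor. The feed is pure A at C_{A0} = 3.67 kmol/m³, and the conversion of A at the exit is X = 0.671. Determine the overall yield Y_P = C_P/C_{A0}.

0.362

C_A = C_{A0}(1−X) = 1.207 kmol/m³.
Both paths are first order in A, so the instantaneous fraction to P is constant: dC_P/d(−C_A) = k₁/(k₁+k₂) = 0.5397.
C_P = 0.5397·(C_{A0}−C_A) = 0.5397×2.463 = 1.33 kmol/m³.
Y_P = C_P/C_{A0} = 1.329/3.67 = 0.362.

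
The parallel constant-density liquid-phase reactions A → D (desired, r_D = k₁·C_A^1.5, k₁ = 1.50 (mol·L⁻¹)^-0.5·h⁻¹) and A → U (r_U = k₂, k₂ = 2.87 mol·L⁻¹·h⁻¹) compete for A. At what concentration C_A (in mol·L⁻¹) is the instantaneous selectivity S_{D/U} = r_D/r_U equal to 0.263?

0.633 mol·L⁻¹

S_{D/U} = (k₁/k₂)·C_A^1.5 ⇒ C_A = (S·k₂/k₁)^(1/1.5).
= (0.263×2.87/1.50)^(0.6667) = (0.5032)^(0.6667) = 0.633 mol·L⁻¹.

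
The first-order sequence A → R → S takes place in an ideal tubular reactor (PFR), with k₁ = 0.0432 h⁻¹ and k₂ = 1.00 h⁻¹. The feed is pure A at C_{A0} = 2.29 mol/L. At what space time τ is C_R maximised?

3.28 h

For first-order series the maximum of C_R occurs at τ_opt = ln(k₂/k₁)/(k₂−k₁).
= ln(1.00/0.0432)/(1.00−0.0432) = ln(23.15)/0.9568 = 3.142/0.9568 = 3.28 h.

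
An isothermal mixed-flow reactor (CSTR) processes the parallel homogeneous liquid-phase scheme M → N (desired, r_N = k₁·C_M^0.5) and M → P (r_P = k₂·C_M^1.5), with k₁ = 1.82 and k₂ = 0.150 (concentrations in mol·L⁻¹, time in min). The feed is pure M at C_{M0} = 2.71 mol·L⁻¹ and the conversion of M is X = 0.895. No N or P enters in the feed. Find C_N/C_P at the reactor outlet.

Exit C_M = C_{M0}(1−X) = 2.71×0.105 = 0.2845 mol·L⁻¹.
Rates in a CSTR are evaluated at the outlet concentration: r_N = 1.82×0.2845^0.5 = 0.9708, r_P = 0.150×0.2845^1.5 = 0.02277.
Overall selectivity = C_N/C_P = r_Nτ/(r_Pτ) = r_N/r_P = 42.6.

42.6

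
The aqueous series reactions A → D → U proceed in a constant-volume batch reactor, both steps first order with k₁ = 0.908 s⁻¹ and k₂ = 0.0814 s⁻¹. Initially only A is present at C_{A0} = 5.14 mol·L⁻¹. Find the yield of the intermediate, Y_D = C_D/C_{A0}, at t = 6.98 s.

0.620

For first-order series with pure A initially, C_D(t) = k₁C_{A0}/(k₂−k₁)·(e^(−k₁t) − e^(−k₂t)).
e^(−k₁t) = e^(−0.908×6.98) = e^(−6.338) = 0.001768; e^(−k₂t) = e^(−0.5682) = 0.5666.
C_D = 0.908×5.14/(0.0814−0.908) × (0.001768−0.5666) = (-5.646)×(-0.5648) = 3.189 mol·L⁻¹.
Y_D = C_D/C_{A0} = 3.189/5.14 = 0.620.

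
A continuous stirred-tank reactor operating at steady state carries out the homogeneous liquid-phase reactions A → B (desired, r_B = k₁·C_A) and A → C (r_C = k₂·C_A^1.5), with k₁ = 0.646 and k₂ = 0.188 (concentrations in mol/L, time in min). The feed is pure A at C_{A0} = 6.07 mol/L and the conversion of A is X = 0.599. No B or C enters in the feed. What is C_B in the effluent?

2.50 mol/L

Exit C_A = C_{A0}(1−X) = 6.07×0.401 = 2.434 mol/L.
A CSTR operates uniformly at the exit composition, giving r_B = 1.572 and r_C = 0.7139 (each k·C_A^n at C_A = 2.434).
Fraction of consumed A going to B: r_B/(r_B+r_C) = 0.6877.
C_B = 0.6877·C_{A0}·X = 0.6877×6.07×0.599 = 2.50 mol/L.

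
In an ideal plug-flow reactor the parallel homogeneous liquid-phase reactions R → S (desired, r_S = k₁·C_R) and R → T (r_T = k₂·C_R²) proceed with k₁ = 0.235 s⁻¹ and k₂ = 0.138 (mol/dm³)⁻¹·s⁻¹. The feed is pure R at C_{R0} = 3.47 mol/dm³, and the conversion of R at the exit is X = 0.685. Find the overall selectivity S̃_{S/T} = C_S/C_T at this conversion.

C_R = C_{R0}(1−X) = 1.093 mol/dm³.
Along a PFR/batch, dC_S/dC_R = −r_S/(r_S+r_T) = −k₁/(k₁+k₂·C_R).
Integrating from C_{R0} to C_R: C_S = (0.235/0.138)·ln[(0.235+0.138·3.47)/(0.235+0.138·1.09)] = 1.703·ln(0.7139/0.3858) = 1.048 mol/dm³.
C_T = (C_{R0}−C_R)−C_S = 1.329 mol/dm³; S̃_{S/T} = 1.048/1.329 = 0.788.

0.788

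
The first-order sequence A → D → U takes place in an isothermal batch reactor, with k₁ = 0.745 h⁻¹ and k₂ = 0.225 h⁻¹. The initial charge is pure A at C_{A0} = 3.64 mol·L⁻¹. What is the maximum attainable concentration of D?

2.17 mol·L⁻¹

Evaluating C_D at t_opt = ln(k₂/k₁)/(k₂−k₁) gives C_{D,max}/C_{A0} = (k₁/k₂)^[k₂/(k₂−k₁)].
= (0.745/0.225)^(0.225/(0.225−0.745)) = (3.311)^(-0.4327) = 0.5957.
C_{D,max} = 0.5957×3.64 = 2.17 mol·L⁻¹.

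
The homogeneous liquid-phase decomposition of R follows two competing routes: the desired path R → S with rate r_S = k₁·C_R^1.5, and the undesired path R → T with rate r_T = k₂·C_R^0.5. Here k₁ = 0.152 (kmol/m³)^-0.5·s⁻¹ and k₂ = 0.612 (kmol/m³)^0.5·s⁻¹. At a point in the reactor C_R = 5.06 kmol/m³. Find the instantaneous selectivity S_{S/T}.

1.26

S_{S/T} = r_S/r_T = (k₁·C_R^1.5)/(k₂·C_R^0.5) = (k₁/k₂)·C_R.
= (0.152×5.060^1.5) / (0.612×5.060^0.5) = 1.730/1.377 = 1.26.
Since the desired path is higher order in R, keeping C_R high (PFR or concentrated feed) favours S.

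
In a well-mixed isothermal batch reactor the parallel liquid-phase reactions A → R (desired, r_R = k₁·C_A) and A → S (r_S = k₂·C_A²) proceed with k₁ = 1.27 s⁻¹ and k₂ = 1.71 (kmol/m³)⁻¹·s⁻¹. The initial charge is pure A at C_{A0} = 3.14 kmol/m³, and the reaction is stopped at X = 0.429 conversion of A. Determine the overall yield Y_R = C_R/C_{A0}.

0.101

C_A = C_{A0}(1−X) = 1.793 kmol/m³.
Along a PFR/batch, dC_R/dC_A = −r_R/(r_R+r_S) = −k₁/(k₁+k₂·C_A).
Integrating from C_{A0} to C_A: C_R = (1.27/1.71)·ln[(1.27+1.71·3.14)/(1.27+1.71·1.79)] = 0.7427·ln(6.639/4.336) = 0.3164 kmol/m³.
Y_R = C_R/C_{A0} = 0.3164/3.14 = 0.101.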